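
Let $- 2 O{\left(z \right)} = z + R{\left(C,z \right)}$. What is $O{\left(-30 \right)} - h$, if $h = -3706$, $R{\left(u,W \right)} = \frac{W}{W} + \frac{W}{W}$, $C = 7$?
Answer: $3720$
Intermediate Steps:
$R{\left(u,W \right)} = 2$ ($R{\left(u,W \right)} = 1 + 1 = 2$)
$O{\left(z \right)} = -1 - \frac{z}{2}$ ($O{\left(z \right)} = - \frac{z + 2}{2} = - \frac{2 + z}{2} = -1 - \frac{z}{2}$)
$O{\left(-30 \right)} - h = \left(-1 - -15\right) - -3706 = \left(-1 + 15\right) + 3706 = 14 + 3706 = 3720$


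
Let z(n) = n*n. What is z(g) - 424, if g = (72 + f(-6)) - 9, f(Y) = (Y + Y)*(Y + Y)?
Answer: 42425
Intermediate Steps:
f(Y) = 4*Y² (f(Y) = (2*Y)*(2*Y) = 4*Y²)
g = 207 (g = (72 + 4*(-6)²) - 9 = (72 + 4*36) - 9 = (72 + 144) - 9 = 216 - 9 = 207)
z(n) = n²
z(g) - 424 = 207² - 424 = 42849 - 424 = 42425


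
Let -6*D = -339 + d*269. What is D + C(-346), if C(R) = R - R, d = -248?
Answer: 67051/6 ≈ 11175.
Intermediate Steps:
D = 67051/6 (D = -(-339 - 248*269)/6 = -(-339 - 66712)/6 = -⅙*(-67051) = 67051/6 ≈ 11175.)
C(R) = 0
D + C(-346) = 67051/6 + 0 = 67051/6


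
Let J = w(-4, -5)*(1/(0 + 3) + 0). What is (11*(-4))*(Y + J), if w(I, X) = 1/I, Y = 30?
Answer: -3949/3 ≈ -1316.3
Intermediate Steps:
J = -1/12 (J = (1/(0 + 3) + 0)/(-4) = -(1/3 + 0)/4 = -1/4*1/3 = -1/12 ≈ -0.083333)
(11*(-4))*(Y + J) = (11*(-4))*(30 - 1/12) = -44*359/12 = -3949/3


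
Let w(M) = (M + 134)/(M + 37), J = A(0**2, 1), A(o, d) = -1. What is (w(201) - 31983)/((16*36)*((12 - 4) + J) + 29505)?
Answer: -7611619/7981806 ≈ -0.95362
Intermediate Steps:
J = -1
w(M) = (134 + M)/(37 + M)
(w(201) - 31983)/((16*36)*((12 - 4) + J) + 29505) = ((134 + 201)/(37 + 201) - 31983)/((16*36)*((12 - 4) - 1) + 29505) = (335/238 - 31983)/(576*(8 - 1) + 29505) = ((1/238)*335 - 31983)/(576*7 + 29505) = (335/238 - 31983)/(4032 + 29505) = -7611619/238/33537 = -7611619/238*1/33537 = -7611619/7981806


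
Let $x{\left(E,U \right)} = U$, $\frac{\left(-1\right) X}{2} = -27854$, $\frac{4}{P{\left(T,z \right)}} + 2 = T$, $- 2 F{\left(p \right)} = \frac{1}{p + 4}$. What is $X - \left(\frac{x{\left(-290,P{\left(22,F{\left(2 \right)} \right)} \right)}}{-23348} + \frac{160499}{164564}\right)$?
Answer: $\frac{133774858609273}{2401400170} \approx 55707.0$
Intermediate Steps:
$F{\left(p \right)} = - \frac{1}{2 \left(4 + p\right)}$ ($F{\left(p \right)} = - \frac{1}{2 \left(p + 4\right)} = - \frac{1}{2 \left(4 + p\right)}$)
$P{\left(T,z \right)} = \frac{4}{-2 + T}$
$X = 55708$ ($X = \left(-2\right) \left(-27854\right) = 55708$)
$X - \left(\frac{x{\left(-290,P{\left(22,F{\left(2 \right)} \right)} \right)}}{-23348} + \frac{160499}{164564}\right) = 55708 - \left(\frac{4 \frac{1}{-2 + 22}}{-23348} + \frac{160499}{164564}\right) = 55708 - \left(\frac{4}{20} \left(- \frac{1}{23348}\right) + 160499 \cdot \frac{1}{164564}\right) = 55708 - \left(4 \cdot \frac{1}{20} \left(- \frac{1}{23348}\right) + \frac{160499}{164564}\right) = 55708 - \left(\frac{1}{5} \left(- \frac{1}{23348}\right) + \frac{160499}{164564}\right) = 55708 - \left(- \frac{1}{116740} + \frac{160499}{164564}\right) = 55708 - \frac{2342061087}{2401400170} = \frac{133774858609273}{2401400170}$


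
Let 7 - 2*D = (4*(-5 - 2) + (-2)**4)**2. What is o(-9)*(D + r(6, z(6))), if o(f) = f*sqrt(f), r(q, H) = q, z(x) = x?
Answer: 3375*I/2 ≈ 1687.5*I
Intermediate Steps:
D = -137/2 (D = 7/2 - (4*(-5 - 2) + (-2)**4)**2/2 = 7/2 - (4*(-7) + 16)**2/2 = 7/2 - (-28 + 16)**2/2 = 7/2 - 1/2*(-12)**2 = 7/2 - 1/2*144 = 7/2 - 72 = -137/2 ≈ -68.500)
o(f) = f**(3/2)
o(-9)*(D + r(6, z(6))) = (-9)**(3/2)*(-137/2 + 6) = -27*I*(-125/2) = 3375*I/2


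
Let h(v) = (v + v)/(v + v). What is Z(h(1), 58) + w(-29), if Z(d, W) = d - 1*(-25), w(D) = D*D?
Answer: 867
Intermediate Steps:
w(D) = D**2
h(v) = 1 (h(v) = (2*v)/((2*v)) = (2*v)*(1/(2*v)) = 1)
Z(d, W) = 25 + d (Z(d, W) = d + 25 = 25 + d)
Z(h(1), 58) + w(-29) = (25 + 1) + (-29)**2 = 26 + 841 = 867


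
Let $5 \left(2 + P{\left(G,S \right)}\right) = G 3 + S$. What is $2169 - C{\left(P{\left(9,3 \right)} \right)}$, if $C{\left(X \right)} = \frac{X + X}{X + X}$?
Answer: $2168$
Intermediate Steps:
$P{\left(G,S \right)} = -2 + \frac{S}{5} + \frac{3 G}{5}$ ($P{\left(G,S \right)} = -2 + \frac{G 3 + S}{5} = -2 + \frac{3 G + S}{5} = -2 + \frac{S + 3 G}{5} = -2 + \left(\frac{S}{5} + \frac{3 G}{5}\right) = -2 + \frac{S}{5} + \frac{3 G}{5}$)
$C{\left(X \right)} = 1$ ($C{\left(X \right)} = \frac{2 X}{2 X} = 2 X \frac{1}{2 X} = 1$)
$2169 - C{\left(P{\left(9,3 \right)} \right)} = 2169 - 1 = 2168$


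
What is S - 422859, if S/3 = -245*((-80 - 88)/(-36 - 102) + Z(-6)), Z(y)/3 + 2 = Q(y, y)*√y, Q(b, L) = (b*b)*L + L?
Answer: -9644907/23 + 489510*I*√6 ≈ -4.1934e+5 + 1.1991e+6*I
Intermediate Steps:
Q(b, L) = L + L*b² (Q(b, L) = b²*L + L = L*b² + L = L + L*b²)
Z(y) = -6 + 3*y^(3/2)*(1 + y²) (Z(y) = -6 + 3*((y*(1 + y²))*√y) = -6 + 3*(y^(3/2)*(1 + y²)) = -6 + 3*y^(3/2)*(1 + y²))
S = 80850/23 + 489510*I*√6 (S = 3*(-245*((-80 - 88)/(-36 - 102) + (-6 + 3*(-6)^(3/2)*(1 + (-6)²)))) = 3*(-245*(-168/(-138) + (-6 + 3*(-6*I*√6)*(1 + 36)))) = 3*(-245*(-168*(-1/138) + (-6 + 3*(-6*I*√6)*37))) = 3*(-245*(28/23 + (-6 - 666*I*√6))) = 3*(-245*(-110/23 - 666*I*√6)) = 3*(26950/23 + 163170*I*√6) = 80850/23 + 489510*I*√6 ≈ 3515.2 + 1.1991e+6*I)
S - 422859 = (80850/23 + 489510*I*√6) - 422859 = -9644907/23 + 489510*I*√6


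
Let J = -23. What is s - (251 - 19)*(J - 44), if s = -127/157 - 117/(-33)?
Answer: 26849214/1727 ≈ 15547.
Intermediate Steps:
s = 4726/1727 (s = -127*1/157 - 117*(-1/33) = -127/157 + 39/11 = 4726/1727 ≈ 2.7365)
s - (251 - 19)*(J - 44) = 4726/1727 - (251 - 19)*(-23 - 44) = 4726/1727 - 232*(-67) = 4726/1727 - 1*(-15544) = 4726/1727 + 15544 = 26849214/1727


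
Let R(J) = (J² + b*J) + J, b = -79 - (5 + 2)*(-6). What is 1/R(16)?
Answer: -1/320 ≈ -0.0031250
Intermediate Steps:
b = -37 (b = -79 - 7*(-6) = -79 - 1*(-42) = -79 + 42 = -37)
R(J) = J² - 36*J (R(J) = (J² - 37*J) + J = J² - 36*J)
1/R(16) = 1/(16*(-36 + 16)) = 1/(16*(-20)) = 1/(-320) = -1/320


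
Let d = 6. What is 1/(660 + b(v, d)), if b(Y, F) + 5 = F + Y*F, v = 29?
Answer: 1/835 ≈ 0.0011976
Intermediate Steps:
b(Y, F) = -5 + F + F*Y (b(Y, F) = -5 + (F + Y*F) = -5 + (F + F*Y) = -5 + F + F*Y)
1/(660 + b(v, d)) = 1/(660 + (-5 + 6 + 6*29)) = 1/(660 + (-5 + 6 + 174)) = 1/(660 + 175) = 1/835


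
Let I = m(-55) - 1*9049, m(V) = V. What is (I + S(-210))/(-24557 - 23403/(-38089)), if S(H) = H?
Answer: 177380473/467664085 ≈ 0.37929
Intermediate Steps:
I = -9104 (I = -55 - 1*9049 = -55 - 9049 = -9104)
(I + S(-210))/(-24557 - 23403/(-38089)) = (-9104 - 210)/(-24557 - 23403/(-38089)) = -9314/(-24557 - 23403*(-1/38089)) = -9314/(-24557 + 23403/38089) = -9314/(-935328170/38089) = -9314*(-38089/935328170) = 177380473/467664085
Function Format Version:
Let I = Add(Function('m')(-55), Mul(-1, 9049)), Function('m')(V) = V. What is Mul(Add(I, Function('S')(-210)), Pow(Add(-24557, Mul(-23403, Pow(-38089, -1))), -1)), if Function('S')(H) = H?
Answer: Rational(177380473, 467664085) ≈ 0.37929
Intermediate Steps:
I = -9104 (I = Add(-55, Mul(-1, 9049)) = Add(-55, -9049) = -9104)
Mul(Add(I, Function('S')(-210)), Pow(Add(-24557, Mul(-23403, Pow(-38089, -1))), -1)) = Mul(Add(-9104, -210), Pow(Add(-24557, Mul(-23403, Pow(-38089, -1))), -1)) = Mul(-9314, Pow(Add(-24557, Mul(-23403, Rational(-1, 38089))), -1)) = Mul(-9314, Pow(Add(-24557, Rational(23403, 38089)), -1)) = Mul(-9314, Pow(Rational(-935328170, 38089), -1)) = Mul(-9314, Rational(-38089, 935328170)) = Rational(177380473, 467664085)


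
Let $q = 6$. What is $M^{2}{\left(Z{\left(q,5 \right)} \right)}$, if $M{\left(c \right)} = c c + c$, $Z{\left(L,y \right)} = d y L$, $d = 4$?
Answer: $210830400$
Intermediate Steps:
$Z{\left(L,y \right)} = 4 L y$ ($Z{\left(L,y \right)} = 4 y L = 4 L y$)
$M{\left(c \right)} = c + c^{2}$ ($M{\left(c \right)} = c^{2} + c = c + c^{2}$)
$M^{2}{\left(Z{\left(q,5 \right)} \right)} = \left(4 \cdot 6 \cdot 5 \left(1 + 4 \cdot 6 \cdot 5\right)\right)^{2} = \left(120 \left(1 + 120\right)\right)^{2} = \left(120 \cdot 121\right)^{2} = 14520^{2} = 210830400$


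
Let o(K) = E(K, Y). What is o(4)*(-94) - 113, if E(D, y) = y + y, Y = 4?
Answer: -865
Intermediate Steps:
E(D, y) = 2*y
o(K) = 8 (o(K) = 2*4 = 8)
o(4)*(-94) - 113 = 8*(-94) - 113 = -752 - 113 = -865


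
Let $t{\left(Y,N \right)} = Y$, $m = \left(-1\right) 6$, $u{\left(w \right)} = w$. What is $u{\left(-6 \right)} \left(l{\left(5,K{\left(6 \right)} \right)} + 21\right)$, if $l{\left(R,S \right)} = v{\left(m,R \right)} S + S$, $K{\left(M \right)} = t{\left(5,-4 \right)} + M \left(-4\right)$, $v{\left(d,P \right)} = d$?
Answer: $-696$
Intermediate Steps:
$m = -6$
$K{\left(M \right)} = 5 - 4 M$ ($K{\left(M \right)} = 5 + M \left(-4\right) = 5 - 4 M$)
$l{\left(R,S \right)} = - 5 S$ ($l{\left(R,S \right)} = - 6 S + S = - 5 S$)
$u{\left(-6 \right)} \left(l{\left(5,K{\left(6 \right)} \right)} + 21\right) = - 6 \left(- 5 \left(5 - 24\right) + 21\right) = - 6 \left(\left(-5\right) \left(-19\right) + 21\right) = - 6 \left(95 + 21\right) = \left(-6\right) 116 = -696$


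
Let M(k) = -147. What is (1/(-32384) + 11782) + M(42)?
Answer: 376787839/32384 ≈ 11635.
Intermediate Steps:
(1/(-32384) + 11782) + M(42) = (1/(-32384) + 11782) - 147 = (-1/32384 + 11782) - 147 = 381548287/32384 - 147 = 376787839/32384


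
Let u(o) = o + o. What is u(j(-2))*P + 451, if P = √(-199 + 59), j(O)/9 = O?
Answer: 451 - 72*I*√35 ≈ 451.0 - 425.96*I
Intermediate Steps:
j(O) = 9*O
P = 2*I*√35 (P = √(-140) = 2*I*√35 ≈ 11.832*I)
u(o) = 2*o
u(j(-2))*P + 451 = (2*(9*(-2)))*(2*I*√35) + 451 = (2*(-18))*(2*I*√35) + 451 = -72*I*√35 + 451 = 451 - 72*I*√35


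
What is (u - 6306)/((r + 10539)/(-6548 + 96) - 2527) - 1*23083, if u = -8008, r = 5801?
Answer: -2769373259/120004 ≈ -23077.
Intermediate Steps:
(u - 6306)/((r + 10539)/(-6548 + 96) - 2527) - 1*23083 = (-8008 - 6306)/((5801 + 10539)/(-6548 + 96) - 2527) - 1*23083 = -14314/(16340/(-6452) - 2527) - 23083 = -14314/(16340*(-1/6452) - 2527) - 23083 = -14314/(-4085/1613 - 2527) - 23083 = -14314/(-4080136/1613) - 23083 = -14314*(-1613/4080136) - 23083 = 679073/120004 - 23083 = -2769373259/120004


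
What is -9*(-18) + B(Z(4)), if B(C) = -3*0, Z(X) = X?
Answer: 162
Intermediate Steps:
B(C) = 0
-9*(-18) + B(Z(4)) = -9*(-18) + 0 = 162 + 0 = 162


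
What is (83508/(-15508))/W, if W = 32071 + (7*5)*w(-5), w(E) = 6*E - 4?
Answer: -20877/119725637 ≈ -0.00017437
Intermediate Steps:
w(E) = -4 + 6*E
W = 30881 (W = 32071 + (7*5)*(-4 + 6*(-5)) = 32071 + 35*(-4 - 30) = 32071 + 35*(-34) = 32071 - 1190 = 30881)
(83508/(-15508))/W = (83508/(-15508))/30881 = (83508*(-1/15508))*(1/30881) = -20877/3877*1/30881 = -20877/119725637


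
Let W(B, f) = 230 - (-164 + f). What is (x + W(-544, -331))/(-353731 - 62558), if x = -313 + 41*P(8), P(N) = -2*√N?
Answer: -412/416289 + 164*√2/416289 ≈ -0.00043256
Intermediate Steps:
x = -313 - 164*√2 (x = -313 + 41*(-4*√2) = -313 - 164*√2 ≈ -544.93)
W(B, f) = 394 - f (W(B, f) = 230 + (164 - f) = 394 - f)
(x + W(-544, -331))/(-353731 - 62558) = ((-313 - 164*√2) + (394 - 1*(-331)))/(-353731 - 62558) = ((-313 - 164*√2) + (394 + 331))/(-416289) = ((-313 - 164*√2) + 725)*(-1/416289) = (412 - 164*√2)*(-1/416289) = -412/416289 + 164*√2/416289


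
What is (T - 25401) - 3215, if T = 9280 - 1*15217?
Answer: -34553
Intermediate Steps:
T = -5937 (T = 9280 - 15217 = -5937)
(T - 25401) - 3215 = (-5937 - 25401) - 3215 = -31338 - 3215 = -34553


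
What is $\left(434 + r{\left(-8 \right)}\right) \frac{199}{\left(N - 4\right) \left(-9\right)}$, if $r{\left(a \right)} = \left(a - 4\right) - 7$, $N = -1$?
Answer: $\frac{16517}{9} \approx 1835.2$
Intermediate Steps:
$r{\left(a \right)} = -11 + a$ ($r{\left(a \right)} = \left(-4 + a\right) - 7 = -11 + a$)
$\left(434 + r{\left(-8 \right)}\right) \frac{199}{\left(N - 4\right) \left(-9\right)} = \left(434 - 19\right) \frac{199}{\left(-1 - 4\right) \left(-9\right)} = \left(434 - 19\right) \frac{199}{\left(-5\right) \left(-9\right)} = 415 \cdot \frac{199}{45} = \frac{16517}{9}$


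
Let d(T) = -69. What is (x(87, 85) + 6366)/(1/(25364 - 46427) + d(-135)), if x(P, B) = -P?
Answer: -10173429/111796 ≈ -91.000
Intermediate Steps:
(x(87, 85) + 6366)/(1/(25364 - 46427) + d(-135)) = (-1*87 + 6366)/(1/(25364 - 46427) - 69) = (-87 + 6366)/(1/(-21063) - 69) = 6279/(-1/21063 - 69) = 6279/(-1453348/21063) = 6279*(-21063/1453348) = -10173429/111796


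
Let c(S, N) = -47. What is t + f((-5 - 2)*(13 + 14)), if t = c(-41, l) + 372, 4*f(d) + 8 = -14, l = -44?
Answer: 639/2 ≈ 319.50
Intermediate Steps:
f(d) = -11/2 (f(d) = -2 + (¼)*(-14) = -2 - 7/2 = -11/2)
t = 325 (t = -47 + 372 = 325)
t + f((-5 - 2)*(13 + 14)) = 325 - 11/2 = 639/2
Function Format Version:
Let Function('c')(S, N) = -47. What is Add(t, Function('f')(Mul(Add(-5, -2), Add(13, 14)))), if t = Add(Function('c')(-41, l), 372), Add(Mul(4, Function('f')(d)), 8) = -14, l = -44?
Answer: Rational(639, 2) ≈ 319.50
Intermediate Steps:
Function('f')(d) = Rational(-11, 2) (Function('f')(d) = Add(-2, Mul(Rational(1, 4), -14)) = Add(-2, Rational(-7, 2)) = Rational(-11, 2))
t = 325 (t = Add(-47, 372) = 325)
Add(t, Function('f')(Mul(Add(-5, -2), Add(13, 14)))) = Add(325, Rational(-11, 2)) = Rational(639, 2)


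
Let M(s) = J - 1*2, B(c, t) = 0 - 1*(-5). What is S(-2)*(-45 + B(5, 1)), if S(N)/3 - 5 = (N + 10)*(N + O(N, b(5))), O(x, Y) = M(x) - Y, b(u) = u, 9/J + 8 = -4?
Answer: 8760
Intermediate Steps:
J = -3/4 (J = 9/(-8 - 4) = 9/(-12) = 9*(-1/12) = -3/4 ≈ -0.75000)
B(c, t) = 5 (B(c, t) = 0 + 5 = 5)
M(s) = -11/4 (M(s) = -3/4 - 1*2 = -3/4 - 2 = -11/4)
O(x, Y) = -11/4 - Y
S(N) = 15 + 3*(10 + N)*(-31/4 + N) (S(N) = 15 + 3*((N + 10)*(N + (-11/4 - 1*5))) = 15 + 3*((10 + N)*(N + (-11/4 - 5))) = 15 + 3*((10 + N)*(N - 31/4)) = 15 + 3*((10 + N)*(-31/4 + N)) = 15 + 3*(10 + N)*(-31/4 + N))
S(-2)*(-45 + B(5, 1)) = (-435/2 + 3*(-2)**2 + (27/4)*(-2))*(-45 + 5) = (-435/2 + 3*4 - 27/2)*(-40) = (-435/2 + 12 - 27/2)*(-40) = -219*(-40) = 8760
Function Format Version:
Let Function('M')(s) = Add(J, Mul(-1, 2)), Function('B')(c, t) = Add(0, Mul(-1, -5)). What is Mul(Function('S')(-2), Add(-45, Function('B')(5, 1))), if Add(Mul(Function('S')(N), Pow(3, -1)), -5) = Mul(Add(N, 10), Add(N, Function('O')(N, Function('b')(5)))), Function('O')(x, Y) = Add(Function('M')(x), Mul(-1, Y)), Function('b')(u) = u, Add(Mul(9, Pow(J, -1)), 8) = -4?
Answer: 8760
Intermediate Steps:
J = Rational(-3, 4) (J = Mul(9, Pow(Add(-8, -4), -1)) = Mul(9, Pow(-12, -1)) = Mul(9, Rational(-1, 12)) = Rational(-3, 4) ≈ -0.75000)
Function('B')(c, t) = 5 (Function('B')(c, t) = Add(0, 5) = 5)
Function('M')(s) = Rational(-11, 4) (Function('M')(s) = Add(Rational(-3, 4), Mul(-1, 2)) = Add(Rational(-3, 4), -2) = Rational(-11, 4))
Function('O')(x, Y) = Add(Rational(-11, 4), Mul(-1, Y))
Function('S')(N) = Add(15, Mul(3, Add(10, N), Add(Rational(-31, 4), N))) (Function('S')(N) = Add(15, Mul(3, Mul(Add(N, 10), Add(N, Add(Rational(-11, 4), Mul(-1, 5)))))) = Add(15, Mul(3, Mul(Add(10, N), Add(N, Add(Rational(-11, 4), -5))))) = Add(15, Mul(3, Mul(Add(10, N), Add(N, Rational(-31, 4))))) = Add(15, Mul(3, Mul(Add(10, N), Add(Rational(-31, 4), N)))) = Add(15, Mul(3, Add(10, N), Add(Rational(-31, 4), N))))
Mul(Function('S')(-2), Add(-45, Function('B')(5, 1))) = Mul(Add(Rational(-435, 2), Mul(3, Pow(-2, 2)), Mul(Rational(27, 4), -2)), Add(-45, 5)) = Mul(Add(Rational(-435, 2), Mul(3, 4), Rational(-27, 2)), -40) = Mul(Add(Rational(-435, 2), 12, Rational(-27, 2)), -40) = Mul(-219, -40) = 8760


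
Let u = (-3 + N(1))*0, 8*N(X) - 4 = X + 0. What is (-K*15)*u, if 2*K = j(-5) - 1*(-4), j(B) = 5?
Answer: 0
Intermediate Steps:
N(X) = 1/2 + X/8 (N(X) = 1/2 + (X + 0)/8 = 1/2 + X/8)
u = 0 (u = (-3 + (1/2 + (1/8)*1))*0 = (-3 + (1/2 + 1/8))*0 = (-3 + 5/8)*0 = -19/8*0 = 0)
K = 9/2 (K = (5 - 1*(-4))/2 = (5 + 4)/2 = (1/2)*9 = 9/2 ≈ 4.5000)
(-K*15)*u = (-1*9/2*15)*0 = -9/2*15*0 = -135/2*0 = 0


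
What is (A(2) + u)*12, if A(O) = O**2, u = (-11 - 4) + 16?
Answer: 60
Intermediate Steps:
u = 1 (u = -15 + 16 = 1)
(A(2) + u)*12 = (2**2 + 1)*12 = (4 + 1)*12 = 5*12 = 60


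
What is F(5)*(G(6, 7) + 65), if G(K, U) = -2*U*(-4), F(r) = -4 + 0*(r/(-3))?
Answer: -484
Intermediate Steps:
F(r) = -4 (F(r) = -4 + 0*(r*(-⅓)) = -4 + 0*(-r/3) = -4 + 0 = -4)
G(K, U) = 8*U
F(5)*(G(6, 7) + 65) = -4*(8*7 + 65) = -4*(56 + 65) = -4*121 = -484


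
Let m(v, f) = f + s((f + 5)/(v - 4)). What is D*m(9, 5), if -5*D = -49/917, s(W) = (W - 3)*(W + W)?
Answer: 7/655 ≈ 0.010687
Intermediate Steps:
s(W) = 2*W*(-3 + W) (s(W) = (-3 + W)*(2*W) = 2*W*(-3 + W))
D = 7/655 (D = -(-49)/(5*917) = -⅕*(-7/131) = 7/655 ≈ 0.010687)
m(v, f) = f + 2*(-3 + (5 + f)/(-4 + v))*(5 + f)/(-4 + v) (m(v, f) = f + 2*((f + 5)/(v - 4))*(-3 + (f + 5)/(v - 4)) = f + 2*((5 + f)/(-4 + v))*(-3 + (5 + f)/(-4 + v)) = f + 2*(-3 + (5 + f)/(-4 + v))*(5 + f)/(-4 + v))
D*m(9, 5) = 7*((5*(-4 + 9)² + 2*(5 + 5)*(17 + 5 - 3*9))/(-4 + 9)²)/655 = 7*((5*5² + 2*10*(17 + 5 - 27))/5²)/655 = 7*((5*25 + 2*10*(-5))/25)/655 = 7*((125 - 100)/25)/655 = 7*((1/25)*25)/655 = (7/655)*1 = 7/655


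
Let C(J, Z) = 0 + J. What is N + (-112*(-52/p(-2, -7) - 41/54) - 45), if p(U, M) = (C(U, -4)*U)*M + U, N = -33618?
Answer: -4559233/135 ≈ -33772.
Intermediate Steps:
C(J, Z) = J
p(U, M) = U + M*U² (p(U, M) = (U*U)*M + U = U²*M + U = M*U² + U = U + M*U²)
N + (-112*(-52/p(-2, -7) - 41/54) - 45) = -33618 + (-112*(-52*(-1/(2*(1 - 7*(-2)))) - 41/54) - 45) = -33618 + (-112*(-52*(-1/(2*(1 + 14))) - 41*1/54) - 45) = -33618 + (-112*(-52/((-2*15)) - 41/54) - 45) = -33618 + (-112*(-52/(-30) - 41/54) - 45) = -33618 + (-112*(-52*(-1/30) - 41/54) - 45) = -33618 + (-112*(26/15 - 41/54) - 45) = -33618 + (-112*263/270 - 45) = -33618 + (-14728/135 - 45) = -33618 - 20803/135 = -4559233/135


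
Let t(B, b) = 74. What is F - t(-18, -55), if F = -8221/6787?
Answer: -510459/6787 ≈ -75.211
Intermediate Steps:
F = -8221/6787 (F = -8221*1/6787 = -8221/6787 ≈ -1.2113)
F - t(-18, -55) = -8221/6787 - 1*74 = -8221/6787 - 74 = -510459/6787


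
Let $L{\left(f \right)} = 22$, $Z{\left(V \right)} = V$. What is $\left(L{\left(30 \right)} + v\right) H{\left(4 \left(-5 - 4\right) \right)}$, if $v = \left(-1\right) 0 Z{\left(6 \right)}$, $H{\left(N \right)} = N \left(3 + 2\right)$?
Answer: $-3960$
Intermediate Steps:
$H{\left(N \right)} = 5 N$ ($H{\left(N \right)} = N 5 = 5 N$)
$v = 0$ ($v = \left(-1\right) 0 \cdot 6 = 0 \cdot 6 = 0$)
$\left(L{\left(30 \right)} + v\right) H{\left(4 \left(-5 - 4\right) \right)} = \left(22 + 0\right) 5 \cdot 4 \left(-5 - 4\right) = 22 \cdot 5 \cdot 4 \left(-9\right) = 22 \cdot 5 \left(-36\right) = 22 \left(-180\right) = -3960$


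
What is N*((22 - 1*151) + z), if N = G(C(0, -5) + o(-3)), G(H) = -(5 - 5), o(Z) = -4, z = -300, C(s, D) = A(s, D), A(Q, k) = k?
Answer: 0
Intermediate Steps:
C(s, D) = D
G(H) = 0 (G(H) = -1*0 = 0)
N = 0
N*((22 - 1*151) + z) = 0*((22 - 1*151) - 300) = 0*((22 - 151) - 300) = 0*(-129 - 300) = 0*(-429) = 0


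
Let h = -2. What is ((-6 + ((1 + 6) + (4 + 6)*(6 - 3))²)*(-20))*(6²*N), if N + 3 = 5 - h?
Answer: -3925440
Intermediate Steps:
N = 4 (N = -3 + (5 - 1*(-2)) = -3 + (5 + 2) = -3 + 7 = 4)
((-6 + ((1 + 6) + (4 + 6)*(6 - 3))²)*(-20))*(6²*N) = ((-6 + ((1 + 6) + (4 + 6)*(6 - 3))²)*(-20))*(6²*4) = ((-6 + (7 + 10*3)²)*(-20))*(36*4) = ((-6 + (7 + 30)²)*(-20))*144 = ((-6 + 37²)*(-20))*144 = ((-6 + 1369)*(-20))*144 = (1363*(-20))*144 = -27260*144 = -3925440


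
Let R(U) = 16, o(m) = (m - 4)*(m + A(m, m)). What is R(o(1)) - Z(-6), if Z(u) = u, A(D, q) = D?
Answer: 22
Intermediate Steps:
o(m) = 2*m*(-4 + m) (o(m) = (m - 4)*(m + m) = (-4 + m)*(2*m) = 2*m*(-4 + m))
R(o(1)) - Z(-6) = 16 - 1*(-6) = 16 + 6 = 22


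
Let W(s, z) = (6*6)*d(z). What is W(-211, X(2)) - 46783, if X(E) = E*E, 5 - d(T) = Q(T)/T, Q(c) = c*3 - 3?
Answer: -46684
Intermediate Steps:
Q(c) = -3 + 3*c (Q(c) = 3*c - 3 = -3 + 3*c)
d(T) = 5 - (-3 + 3*T)/T
X(E) = E**2
W(s, z) = 72 + 108/z (W(s, z) = (6*6)*(2 + 3/z) = 36*(2 + 3/z) = 72 + 108/z)
W(-211, X(2)) - 46783 = (72 + 108/(2**2)) - 46783 = (72 + 108/4) - 46783 = (72 + 108*(1/4)) - 46783 = (72 + 27) - 46783 = 99 - 46783 = -46684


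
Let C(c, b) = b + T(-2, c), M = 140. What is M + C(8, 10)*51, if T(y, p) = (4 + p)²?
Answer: 7994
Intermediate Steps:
C(c, b) = b + (4 + c)²
M + C(8, 10)*51 = 140 + (10 + (4 + 8)²)*51 = 140 + (10 + 12²)*51 = 140 + (10 + 144)*51 = 140 + 154*51 = 140 + 7854 = 7994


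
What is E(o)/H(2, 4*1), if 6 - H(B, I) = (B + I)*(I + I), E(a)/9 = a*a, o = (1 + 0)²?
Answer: -3/14 ≈ -0.21429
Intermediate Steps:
o = 1 (o = 1² = 1)
E(a) = 9*a² (E(a) = 9*(a*a) = 9*a²)
H(B, I) = 6 - 2*I*(B + I) (H(B, I) = 6 - (B + I)*(I + I) = 6 - (B + I)*2*I = 6 - 2*I*(B + I))
E(o)/H(2, 4*1) = (9*1²)/(6 - 2*(4*1)² - 2*2*4*1) = (9*1)/(6 - 2*4² - 2*2*4) = 9/(6 - 2*16 - 16) = 9/(6 - 32 - 16) = 9/(-42) = 9*(-1/42) = -3/14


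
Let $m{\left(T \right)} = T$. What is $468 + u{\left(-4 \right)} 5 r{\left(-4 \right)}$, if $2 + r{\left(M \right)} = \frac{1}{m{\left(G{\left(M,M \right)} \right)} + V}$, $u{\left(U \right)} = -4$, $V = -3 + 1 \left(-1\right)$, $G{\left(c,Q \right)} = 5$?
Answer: $488$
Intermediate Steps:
$V = -4$ ($V = -3 - 1 = -4$)
$r{\left(M \right)} = -1$ ($r{\left(M \right)} = -2 + \frac{1}{5 - 4} = -2 + 1^{-1} = -2 + 1 = -1$)
$468 + u{\left(-4 \right)} 5 r{\left(-4 \right)} = 468 + \left(-4\right) 5 \left(-1\right) = 468 - -20 = 468 + 20 = 488$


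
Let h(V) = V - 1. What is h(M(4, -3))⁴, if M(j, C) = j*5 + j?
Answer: 279841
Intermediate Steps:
M(j, C) = 6*j (M(j, C) = 5*j + j = 6*j)
h(V) = -1 + V
h(M(4, -3))⁴ = (-1 + 6*4)⁴ = (-1 + 24)⁴ = 23⁴ = 279841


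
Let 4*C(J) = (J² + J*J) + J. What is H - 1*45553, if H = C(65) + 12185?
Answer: -124957/4 ≈ -31239.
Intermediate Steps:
C(J) = J²/2 + J/4 (C(J) = ((J² + J*J) + J)/4 = ((J² + J²) + J)/4 = (2*J² + J)/4 = (J + 2*J²)/4 = J²/2 + J/4)
H = 57255/4 (H = (¼)*65*(1 + 2*65) + 12185 = (¼)*65*(1 + 130) + 12185 = (¼)*65*131 + 12185 = 8515/4 + 12185 = 57255/4 ≈ 14314.)
H - 1*45553 = 57255/4 - 1*45553 = 57255/4 - 45553 = -124957/4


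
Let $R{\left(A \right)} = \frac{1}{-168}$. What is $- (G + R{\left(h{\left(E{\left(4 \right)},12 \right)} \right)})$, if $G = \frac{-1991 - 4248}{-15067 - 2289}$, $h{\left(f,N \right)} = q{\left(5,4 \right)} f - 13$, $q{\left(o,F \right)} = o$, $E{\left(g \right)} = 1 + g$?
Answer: $- \frac{257699}{728952} \approx -0.35352$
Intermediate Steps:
$h{\left(f,N \right)} = -13 + 5 f$ ($h{\left(f,N \right)} = 5 f - 13 = -13 + 5 f$)
$R{\left(A \right)} = - \frac{1}{168}$
$G = \frac{6239}{17356}$ ($G = - \frac{6239}{-17356} = \left(-6239\right) \left(- \frac{1}{17356}\right) = \frac{6239}{17356} \approx 0.35947$)
$- (G + R{\left(h{\left(E{\left(4 \right)},12 \right)} \right)}) = - (\frac{6239}{17356} - \frac{1}{168}) = \left(-1\right) \frac{257699}{728952} = - \frac{257699}{728952}$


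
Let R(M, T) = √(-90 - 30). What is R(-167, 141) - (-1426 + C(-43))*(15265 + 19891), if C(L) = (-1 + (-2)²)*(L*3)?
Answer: 63737828 + 2*I*√30 ≈ 6.3738e+7 + 10.954*I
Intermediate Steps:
R(M, T) = 2*I*√30 (R(M, T) = √(-120) = 2*I*√30)
C(L) = 9*L (C(L) = (-1 + 4)*(3*L) = 3*(3*L) = 9*L)
R(-167, 141) - (-1426 + C(-43))*(15265 + 19891) = 2*I*√30 - (-1426 + 9*(-43))*(15265 + 19891) = 2*I*√30 - (-1426 - 387)*35156 = 2*I*√30 - (-1813)*35156 = 2*I*√30 - 1*(-63737828) = 2*I*√30 + 63737828 = 63737828 + 2*I*√30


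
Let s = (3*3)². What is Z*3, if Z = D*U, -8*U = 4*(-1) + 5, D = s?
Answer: -243/8 ≈ -30.375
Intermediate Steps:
s = 81 (s = 9² = 81)
D = 81
U = -⅛ (U = -(4*(-1) + 5)/8 = -(-4 + 5)/8 = -⅛*1 = -⅛ ≈ -0.12500)
Z = -81/8 (Z = 81*(-⅛) = -81/8 ≈ -10.125)
Z*3 = -81/8*3 = -243/8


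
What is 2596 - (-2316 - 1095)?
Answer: 6007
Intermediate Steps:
2596 - (-2316 - 1095) = 2596 - 1*(-3411) = 2596 + 3411 = 6007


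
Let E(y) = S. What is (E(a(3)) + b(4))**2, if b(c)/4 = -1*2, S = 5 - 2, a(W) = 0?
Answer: 25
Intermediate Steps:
S = 3
E(y) = 3
b(c) = -8 (b(c) = 4*(-1*2) = 4*(-2) = -8)
(E(a(3)) + b(4))**2 = (3 - 8)**2 = (-5)**2 = 25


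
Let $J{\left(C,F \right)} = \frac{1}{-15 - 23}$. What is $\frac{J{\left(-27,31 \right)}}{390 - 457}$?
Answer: $\frac{1}{2546} \approx 0.00039277$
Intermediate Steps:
$J{\left(C,F \right)} = - \frac{1}{38}$ ($J{\left(C,F \right)} = \frac{1}{-38} = - \frac{1}{38}$)
$\frac{J{\left(-27,31 \right)}}{390 - 457} = - \frac{1}{38 \left(390 - 457\right)} = - \frac{1}{38 \left(-67\right)} = \left(- \frac{1}{38}\right) \left(- \frac{1}{67}\right) = \frac{1}{2546}$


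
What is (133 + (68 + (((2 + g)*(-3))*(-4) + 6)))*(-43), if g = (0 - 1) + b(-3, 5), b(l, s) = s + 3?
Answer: -13545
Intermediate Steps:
b(l, s) = 3 + s
g = 7 (g = (0 - 1) + (3 + 5) = -1 + 8 = 7)
(133 + (68 + (((2 + g)*(-3))*(-4) + 6)))*(-43) = (133 + (68 + (((2 + 7)*(-3))*(-4) + 6)))*(-43) = (133 + (68 + ((9*(-3))*(-4) + 6)))*(-43) = (133 + (68 + (-27*(-4) + 6)))*(-43) = (133 + (68 + (108 + 6)))*(-43) = (133 + (68 + 114))*(-43) = (133 + 182)*(-43) = 315*(-43) = -13545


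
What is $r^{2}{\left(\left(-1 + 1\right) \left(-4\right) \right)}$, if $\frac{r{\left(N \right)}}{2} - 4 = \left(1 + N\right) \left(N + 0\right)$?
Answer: $64$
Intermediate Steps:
$r{\left(N \right)} = 8 + 2 N \left(1 + N\right)$ ($r{\left(N \right)} = 8 + 2 \left(1 + N\right) \left(N + 0\right) = 8 + 2 \left(1 + N\right) N = 8 + 2 N \left(1 + N\right)$)
$r^{2}{\left(\left(-1 + 1\right) \left(-4\right) \right)} = \left(8 + 2 \left(-1 + 1\right) \left(-4\right) + 2 \left(\left(-1 + 1\right) \left(-4\right)\right)^{2}\right)^{2} = \left(8 + 2 \cdot 0 \left(-4\right) + 2 \left(0 \left(-4\right)\right)^{2}\right)^{2} = \left(8 + 2 \cdot 0 + 2 \cdot 0^{2}\right)^{2} = \left(8 + 0 + 2 \cdot 0\right)^{2} = \left(8 + 0 + 0\right)^{2} = 8^{2} = 64$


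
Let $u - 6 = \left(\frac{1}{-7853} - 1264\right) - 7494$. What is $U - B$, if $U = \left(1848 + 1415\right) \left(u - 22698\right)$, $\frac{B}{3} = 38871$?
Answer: $- \frac{806801226702}{7853} \approx -1.0274 \cdot 10^{8}$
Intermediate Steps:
$u = - \frac{68729457}{7853}$ ($u = 6 - \left(8758 + \frac{1}{7853}\right) = 6 - \frac{68776575}{7853} = - \frac{68729457}{7853} \approx -8752.0$)
$B = 116613$ ($B = 3 \cdot 38871 = 116613$)
$U = - \frac{805885464813}{7853}$ ($U = \left(1848 + 1415\right) \left(- \frac{68729457}{7853} - 22698\right) = 3263 \left(- \frac{246976851}{7853}\right) = - \frac{805885464813}{7853} \approx -1.0262 \cdot 10^{8}$)
$U - B = - \frac{805885464813}{7853} - 116613 = - \frac{806801226702}{7853}$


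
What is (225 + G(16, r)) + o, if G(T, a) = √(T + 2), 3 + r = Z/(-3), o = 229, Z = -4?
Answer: 454 + 3*√2 ≈ 458.24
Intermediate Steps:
r = -5/3 (r = -3 - 4/(-3) = -3 - 4*(-⅓) = -3 + 4/3 = -5/3 ≈ -1.6667)
G(T, a) = √(2 + T)
(225 + G(16, r)) + o = (225 + √(2 + 16)) + 229 = (225 + √18) + 229 = (225 + 3*√2) + 229 = 454 + 3*√2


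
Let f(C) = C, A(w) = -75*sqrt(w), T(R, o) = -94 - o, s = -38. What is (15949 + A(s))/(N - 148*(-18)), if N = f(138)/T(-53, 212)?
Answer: 813399/135841 - 3825*I*sqrt(38)/135841 ≈ 5.9879 - 0.17358*I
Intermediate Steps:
N = -23/51 (N = 138/(-94 - 1*212) = 138/(-94 - 212) = 138/(-306) = 138*(-1/306) = -23/51 ≈ -0.45098)
(15949 + A(s))/(N - 148*(-18)) = (15949 - 75*I*sqrt(38))/(-23/51 - 148*(-18)) = (15949 - 75*I*sqrt(38))/(-23/51 + 2664) = (15949 - 75*I*sqrt(38))/(135841/51) = (15949 - 75*I*sqrt(38))*(51/135841) = 813399/135841 - 3825*I*sqrt(38)/135841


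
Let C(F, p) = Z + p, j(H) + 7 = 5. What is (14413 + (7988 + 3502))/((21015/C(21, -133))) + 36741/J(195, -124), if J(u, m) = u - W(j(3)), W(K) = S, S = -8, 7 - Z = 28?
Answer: -37667471/4266045 ≈ -8.8296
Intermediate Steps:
Z = -21 (Z = 7 - 1*28 = 7 - 28 = -21)
j(H) = -2 (j(H) = -7 + 5 = -2)
C(F, p) = -21 + p
W(K) = -8
J(u, m) = 8 + u (J(u, m) = u - 1*(-8) = u + 8 = 8 + u)
(14413 + (7988 + 3502))/((21015/C(21, -133))) + 36741/J(195, -124) = (14413 + (7988 + 3502))/((21015/(-21 - 133))) + 36741/(8 + 195) = (14413 + 11490)/((21015/(-154))) + 36741/203 = 25903/((21015*(-1/154))) + 36741*(1/203) = 25903/(-21015/154) + 36741/203 = 25903*(-154/21015) + 36741/203 = -3989062/21015 + 36741/203 = -37667471/4266045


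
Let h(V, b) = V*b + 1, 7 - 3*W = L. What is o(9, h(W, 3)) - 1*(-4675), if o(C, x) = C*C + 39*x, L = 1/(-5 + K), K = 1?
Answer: 20311/4 ≈ 5077.8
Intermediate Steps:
L = -¼ (L = 1/(-5 + 1) = 1/(-4) = -¼ ≈ -0.25000)
W = 29/12 (W = 7/3 - ⅓*(-¼) = 7/3 + 1/12 = 29/12 ≈ 2.4167)
h(V, b) = 1 + V*b
o(C, x) = C² + 39*x
o(9, h(W, 3)) - 1*(-4675) = (9² + 39*(1 + (29/12)*3)) - 1*(-4675) = (81 + 39*(1 + 29/4)) + 4675 = (81 + 39*(33/4)) + 4675 = (81 + 1287/4) + 4675 = 1611/4 + 4675 = 20311/4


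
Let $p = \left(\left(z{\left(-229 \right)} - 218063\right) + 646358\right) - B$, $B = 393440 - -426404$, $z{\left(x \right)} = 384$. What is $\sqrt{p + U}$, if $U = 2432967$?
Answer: $\sqrt{2041802} \approx 1428.9$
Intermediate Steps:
$B = 819844$ ($B = 393440 + 426404 = 819844$)
$p = -391165$ ($p = \left(\left(384 - 218063\right) + 646358\right) - 819844 = \left(-217679 + 646358\right) - 819844 = 428679 - 819844 = -391165$)
$\sqrt{p + U} = \sqrt{-391165 + 2432967} = \sqrt{2041802}$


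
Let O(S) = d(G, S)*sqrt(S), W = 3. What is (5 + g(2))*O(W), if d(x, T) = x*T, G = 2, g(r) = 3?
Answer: 48*sqrt(3) ≈ 83.138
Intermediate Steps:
d(x, T) = T*x
O(S) = 2*S**(3/2) (O(S) = (S*2)*sqrt(S) = (2*S)*sqrt(S) = 2*S**(3/2))
(5 + g(2))*O(W) = (5 + 3)*(2*3**(3/2)) = 8*(2*(3*sqrt(3))) = 8*(6*sqrt(3)) = 48*sqrt(3)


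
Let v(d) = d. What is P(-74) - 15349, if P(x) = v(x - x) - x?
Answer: -15275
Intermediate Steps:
P(x) = -x (P(x) = (x - x) - x = 0 - x = -x)
P(-74) - 15349 = -1*(-74) - 15349 = 74 - 15349 = -15275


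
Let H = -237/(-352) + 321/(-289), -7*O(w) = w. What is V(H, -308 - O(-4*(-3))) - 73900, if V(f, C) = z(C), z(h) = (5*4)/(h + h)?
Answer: -79220835/1072 ≈ -73900.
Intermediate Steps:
O(w) = -w/7
z(h) = 10/h (z(h) = 20/((2*h)) = 20*(1/(2*h)) = 10/h)
H = -44499/101728 (H = -237*(-1/352) + 321*(-1/289) = 237/352 - 321/289 = -44499/101728 ≈ -0.43743)
V(f, C) = 10/C
V(H, -308 - O(-4*(-3))) - 73900 = 10/(-308 - (-1)*(-4*(-3))/7) - 73900 = 10/(-308 - (-1)*12/7) - 73900 = 10/(-308 - 1*(-12/7)) - 73900 = 10/(-308 + 12/7) - 73900 = 10/(-2144/7) - 73900 = 10*(-7/2144) - 73900 = -35/1072 - 73900 = -79220835/1072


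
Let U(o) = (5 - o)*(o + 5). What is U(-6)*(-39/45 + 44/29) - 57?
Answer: -27908/435 ≈ -64.156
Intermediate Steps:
U(o) = (5 + o)*(5 - o) (U(o) = (5 - o)*(5 + o) = (5 + o)*(5 - o))
U(-6)*(-39/45 + 44/29) - 57 = (25 - 1*(-6)**2)*(-39/45 + 44/29) - 57 = (25 - 1*36)*(-39*1/45 + 44*(1/29)) - 57 = (25 - 36)*(-13/15 + 44/29) - 57 = -11*283/435 - 57 = -3113/435 - 57 = -27908/435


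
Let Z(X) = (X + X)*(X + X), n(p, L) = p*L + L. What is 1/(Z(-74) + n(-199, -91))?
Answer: 1/39922 ≈ 2.5049e-5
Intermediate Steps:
n(p, L) = L + L*p (n(p, L) = L*p + L = L + L*p)
Z(X) = 4*X² (Z(X) = (2*X)*(2*X) = 4*X²)
1/(Z(-74) + n(-199, -91)) = 1/(4*(-74)² - 91*(1 - 199)) = 1/(4*5476 - 91*(-198)) = 1/(21904 + 18018) = 1/39922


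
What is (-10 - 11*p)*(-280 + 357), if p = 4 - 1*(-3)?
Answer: -6699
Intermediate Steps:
p = 7 (p = 4 + 3 = 7)
(-10 - 11*p)*(-280 + 357) = (-10 - 11*7)*(-280 + 357) = (-10 - 77)*77 = -87*77 = -6699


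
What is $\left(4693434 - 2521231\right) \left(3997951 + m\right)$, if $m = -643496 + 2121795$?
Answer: $11895526678750$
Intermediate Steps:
$m = 1478299$
$\left(4693434 - 2521231\right) \left(3997951 + m\right) = \left(4693434 - 2521231\right) \left(3997951 + 1478299\right) = 2172203 \cdot 5476250 = 11895526678750$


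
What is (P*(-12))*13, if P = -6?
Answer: 936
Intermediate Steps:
(P*(-12))*13 = -6*(-12)*13 = 72*13 = 936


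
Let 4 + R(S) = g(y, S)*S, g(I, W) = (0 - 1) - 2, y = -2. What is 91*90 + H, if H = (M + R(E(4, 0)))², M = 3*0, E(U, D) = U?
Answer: 8446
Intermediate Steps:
M = 0
g(I, W) = -3 (g(I, W) = -1 - 2 = -3)
R(S) = -4 - 3*S
H = 256 (H = (0 + (-4 - 3*4))² = (0 + (-4 - 12))² = (0 - 16)² = (-16)² = 256)
91*90 + H = 91*90 + 256 = 8190 + 256 = 8446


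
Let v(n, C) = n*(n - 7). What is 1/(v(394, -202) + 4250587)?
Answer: 1/4403065 ≈ 2.2711e-7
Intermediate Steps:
v(n, C) = n*(-7 + n)
1/(v(394, -202) + 4250587) = 1/(394*(-7 + 394) + 4250587) = 1/(394*387 + 4250587) = 1/(152478 + 4250587) = 1/4403065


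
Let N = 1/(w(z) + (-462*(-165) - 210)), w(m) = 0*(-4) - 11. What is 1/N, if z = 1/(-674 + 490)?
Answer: 76009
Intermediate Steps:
z = -1/184 (z = 1/(-184) = -1/184 ≈ -0.0054348)
w(m) = -11 (w(m) = 0 - 11 = -11)
N = 1/76009 (N = 1/(-11 + (-462*(-165) - 210)) = 1/(-11 + (76230 - 210)) = 1/(-11 + 76020) = 1/76009 ≈ 1.3156e-5)
1/N = 1/(1/76009) = 76009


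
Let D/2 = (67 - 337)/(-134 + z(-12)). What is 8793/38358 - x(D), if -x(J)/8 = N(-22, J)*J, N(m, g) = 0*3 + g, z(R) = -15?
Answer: 9964083977/94620662 ≈ 105.31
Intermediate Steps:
D = 540/149 (D = 2*((67 - 337)/(-134 - 15)) = 2*(-270/(-149)) = 2*(-270*(-1/149)) = 2*(270/149) = 540/149 ≈ 3.6242)
N(m, g) = g (N(m, g) = 0 + g = g)
x(J) = -8*J**2 (x(J) = -8*J*J = -8*J**2)
8793/38358 - x(D) = 8793/38358 - (-8)*(540/149)**2 = 8793*(1/38358) - (-8)*291600/22201 = 977/4262 - 1*(-2332800/22201) = 977/4262 + 2332800/22201 = 9964083977/94620662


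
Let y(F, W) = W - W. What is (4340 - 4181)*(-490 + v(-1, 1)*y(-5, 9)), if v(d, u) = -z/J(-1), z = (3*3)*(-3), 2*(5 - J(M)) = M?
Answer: -77910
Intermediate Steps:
J(M) = 5 - M/2
z = -27 (z = 9*(-3) = -27)
y(F, W) = 0
v(d, u) = 54/11 (v(d, u) = -(-27)/(5 - 1/2*(-1)) = -(-27)/(5 + 1/2) = -(-27)/11/2 = -(-27)*2/11 = -1*(-54/11) = 54/11)
(4340 - 4181)*(-490 + v(-1, 1)*y(-5, 9)) = (4340 - 4181)*(-490 + (54/11)*0) = 159*(-490 + 0) = 159*(-490) = -77910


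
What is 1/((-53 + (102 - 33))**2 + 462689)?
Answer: 1/462945 ≈ 2.1601e-6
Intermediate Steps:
1/((-53 + (102 - 33))**2 + 462689) = 1/((-53 + 69)**2 + 462689) = 1/(16**2 + 462689) = 1/(256 + 462689) = 1/462945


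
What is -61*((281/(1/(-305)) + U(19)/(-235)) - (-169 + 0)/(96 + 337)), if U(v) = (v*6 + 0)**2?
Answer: 532316489508/101755 ≈ 5.2314e+6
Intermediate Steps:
U(v) = 36*v**2 (U(v) = (6*v + 0)**2 = (6*v)**2 = 36*v**2)
-61*((281/(1/(-305)) + U(19)/(-235)) - (-169 + 0)/(96 + 337)) = -61*((281/(1/(-305)) + (36*19**2)/(-235)) - (-169 + 0)/(96 + 337)) = -61*((281/(-1/305) + (36*361)*(-1/235)) - (-169)/433) = -61*((281*(-305) + 12996*(-1/235)) - (-169)/433) = -61*((-85705 - 12996/235) - 1*(-169/433)) = -61*(-20153671/235 + 169/433) = -61*(-8726499828/101755) = 532316489508/101755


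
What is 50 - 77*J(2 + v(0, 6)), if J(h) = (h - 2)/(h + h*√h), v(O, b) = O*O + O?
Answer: 50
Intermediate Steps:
v(O, b) = O + O² (v(O, b) = O² + O = O + O²)
J(h) = (-2 + h)/(h + h^(3/2))
50 - 77*J(2 + v(0, 6)) = 50 - 77*(-2 + (2 + 0*(1 + 0)))/((2 + 0*(1 + 0)) + (2 + 0*(1 + 0))^(3/2)) = 50 - 77*(-2 + (2 + 0*1))/((2 + 0*1) + (2 + 0*1)^(3/2)) = 50 - 77*(-2 + (2 + 0))/((2 + 0) + (2 + 0)^(3/2)) = 50 - 77*(-2 + 2)/(2 + 2^(3/2)) = 50 - 77*0/(2 + 2*√2) = 50 - 77*0 = 50 + 0 = 50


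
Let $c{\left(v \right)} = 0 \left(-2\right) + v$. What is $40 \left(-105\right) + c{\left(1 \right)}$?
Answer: $-4199$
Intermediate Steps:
$c{\left(v \right)} = v$ ($c{\left(v \right)} = 0 + v = v$)
$40 \left(-105\right) + c{\left(1 \right)} = 40 \left(-105\right) + 1 = -4200 + 1 = -4199$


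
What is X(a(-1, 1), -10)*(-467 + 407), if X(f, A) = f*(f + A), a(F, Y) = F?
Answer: -660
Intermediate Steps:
X(f, A) = f*(A + f)
X(a(-1, 1), -10)*(-467 + 407) = (-(-10 - 1))*(-467 + 407) = -1*(-11)*(-60) = 11*(-60) = -660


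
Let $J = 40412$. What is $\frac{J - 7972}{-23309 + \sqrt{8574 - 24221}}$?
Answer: $- \frac{94517995}{67915641} - \frac{4055 i \sqrt{15647}}{67915641} \approx -1.3917 - 0.0074686 i$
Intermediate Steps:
$\frac{J - 7972}{-23309 + \sqrt{8574 - 24221}} = \frac{40412 - 7972}{-23309 + \sqrt{8574 - 24221}} = \frac{32440}{-23309 + \sqrt{-15647}} = \frac{32440}{-23309 + i \sqrt{15647}}$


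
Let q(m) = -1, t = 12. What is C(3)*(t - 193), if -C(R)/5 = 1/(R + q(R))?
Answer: 905/2 ≈ 452.50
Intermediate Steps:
C(R) = -5/(-1 + R) (C(R) = -5/(R - 1) = -5/(-1 + R))
C(3)*(t - 193) = (-5/(-1 + 3))*(12 - 193) = -5/2*(-181) = 905/2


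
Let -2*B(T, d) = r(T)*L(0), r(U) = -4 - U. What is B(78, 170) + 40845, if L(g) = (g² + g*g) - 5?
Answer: 40640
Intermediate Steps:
L(g) = -5 + 2*g² (L(g) = (g² + g²) - 5 = 2*g² - 5 = -5 + 2*g²)
B(T, d) = -10 - 5*T/2 (B(T, d) = -(-4 - T)*(-5 + 2*0²)/2 = -(-4 - T)*(-5 + 2*0)/2 = -(-4 - T)*(-5 + 0)/2 = -(-4 - T)*(-5)/2 = -(20 + 5*T)/2 = -10 - 5*T/2)
B(78, 170) + 40845 = (-10 - 5/2*78) + 40845 = (-10 - 195) + 40845 = -205 + 40845 = 40640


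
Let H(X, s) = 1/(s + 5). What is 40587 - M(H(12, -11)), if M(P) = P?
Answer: 243523/6 ≈ 40587.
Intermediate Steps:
H(X, s) = 1/(5 + s)
40587 - M(H(12, -11)) = 40587 - 1/(5 - 11) = 40587 - 1/(-6) = 40587 - 1*(-1/6) = 40587 + 1/6 = 243523/6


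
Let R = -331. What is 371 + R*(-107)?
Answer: 35788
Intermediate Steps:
371 + R*(-107) = 371 - 331*(-107) = 371 + 35417 = 35788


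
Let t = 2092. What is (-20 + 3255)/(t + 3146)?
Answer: 3235/5238 ≈ 0.61760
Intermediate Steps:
(-20 + 3255)/(t + 3146) = (-20 + 3255)/(2092 + 3146) = 3235/5238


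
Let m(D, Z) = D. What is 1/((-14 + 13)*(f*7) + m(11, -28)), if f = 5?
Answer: -1/24 ≈ -0.041667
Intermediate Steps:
1/((-14 + 13)*(f*7) + m(11, -28)) = 1/((-14 + 13)*(5*7) + 11) = 1/(-1*35 + 11) = 1/(-35 + 11) = 1/(-24) = -1/24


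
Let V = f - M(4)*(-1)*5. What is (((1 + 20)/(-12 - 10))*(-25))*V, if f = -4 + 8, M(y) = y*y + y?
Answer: 27300/11 ≈ 2481.8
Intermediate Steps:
M(y) = y + y**2 (M(y) = y**2 + y = y + y**2)
f = 4
V = 104 (V = 4 - (4*(1 + 4))*(-1)*5 = 4 - (4*5)*(-1)*5 = 4 - 20*(-1)*5 = 4 - (-20)*5 = 4 - 1*(-100) = 4 + 100 = 104)
(((1 + 20)/(-12 - 10))*(-25))*V = (((1 + 20)/(-12 - 10))*(-25))*104 = ((21/(-22))*(-25))*104 = ((21*(-1/22))*(-25))*104 = -21/22*(-25)*104 = (525/22)*104 = 27300/11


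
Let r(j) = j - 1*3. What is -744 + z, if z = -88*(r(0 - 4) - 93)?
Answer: 8056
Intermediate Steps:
r(j) = -3 + j (r(j) = j - 3 = -3 + j)
z = 8800 (z = -88*((-3 + (0 - 4)) - 93) = -88*((-3 - 4) - 93) = -88*(-7 - 93) = -88*(-100) = 8800)
-744 + z = -744 + 8800 = 8056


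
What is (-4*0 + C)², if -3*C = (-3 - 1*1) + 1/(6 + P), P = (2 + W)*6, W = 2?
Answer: 14161/8100 ≈ 1.7483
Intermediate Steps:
P = 24 (P = (2 + 2)*6 = 4*6 = 24)
C = 119/90 (C = -((-3 - 1*1) + 1/(6 + 24))/3 = -((-3 - 1) + 1/30)/3 = -(-4 + 1/30)/3 = -⅓*(-119/30) = 119/90 ≈ 1.3222)
(-4*0 + C)² = (-4*0 + 119/90)² = (0 + 119/90)² = (119/90)² = 14161/8100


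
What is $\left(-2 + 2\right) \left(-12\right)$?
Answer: $0$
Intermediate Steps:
$\left(-2 + 2\right) \left(-12\right) = 0 \left(-12\right) = 0$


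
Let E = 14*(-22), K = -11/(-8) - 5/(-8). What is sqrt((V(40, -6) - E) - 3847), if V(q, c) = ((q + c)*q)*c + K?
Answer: I*sqrt(11697) ≈ 108.15*I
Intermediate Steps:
K = 2 (K = -11*(-1/8) - 5*(-1/8) = 11/8 + 5/8 = 2)
E = -308
V(q, c) = 2 + c*q*(c + q) (V(q, c) = ((q + c)*q)*c + 2 = ((c + q)*q)*c + 2 = (q*(c + q))*c + 2 = c*q*(c + q) + 2 = 2 + c*q*(c + q))
sqrt((V(40, -6) - E) - 3847) = sqrt(((2 - 6*40**2 + 40*(-6)**2) - 1*(-308)) - 3847) = sqrt(((2 - 6*1600 + 40*36) + 308) - 3847) = sqrt(((2 - 9600 + 1440) + 308) - 3847) = sqrt((-8158 + 308) - 3847) = sqrt(-7850 - 3847) = sqrt(-11697) = I*sqrt(11697)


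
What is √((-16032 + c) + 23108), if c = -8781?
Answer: I*√1705 ≈ 41.292*I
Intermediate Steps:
√((-16032 + c) + 23108) = √((-16032 - 8781) + 23108) = √(-24813 + 23108) = √(-1705) = I*√1705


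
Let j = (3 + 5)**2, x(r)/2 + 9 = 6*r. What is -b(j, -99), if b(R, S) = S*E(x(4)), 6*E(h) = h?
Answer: 495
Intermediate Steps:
x(r) = -18 + 12*r (x(r) = -18 + 2*(6*r) = -18 + 12*r)
E(h) = h/6
j = 64 (j = 8**2 = 64)
b(R, S) = 5*S (b(R, S) = S*((-18 + 12*4)/6) = S*((-18 + 48)/6) = S*((1/6)*30) = S*5 = 5*S)
-b(j, -99) = -5*(-99) = -1*(-495) = 495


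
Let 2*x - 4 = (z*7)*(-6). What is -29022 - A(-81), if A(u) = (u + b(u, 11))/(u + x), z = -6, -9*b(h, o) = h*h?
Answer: -1363224/47 ≈ -29005.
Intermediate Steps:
b(h, o) = -h²/9 (b(h, o) = -h*h/9 = -h²/9)
x = 128 (x = 2 + (-6*7*(-6))/2 = 2 + (-42*(-6))/2 = 2 + (½)*252 = 2 + 126 = 128)
A(u) = (u - u²/9)/(128 + u) (A(u) = (u - u²/9)/(u + 128) = (u - u²/9)/(128 + u))
-29022 - A(-81) = -29022 - (-81)*(9 - 1*(-81))/(9*(128 - 81)) = -29022 - (-81)*(9 + 81)/(9*47) = -29022 - (-81)*90/(9*47) = -29022 - 1*(-810/47) = -29022 + 810/47 = -1363224/47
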